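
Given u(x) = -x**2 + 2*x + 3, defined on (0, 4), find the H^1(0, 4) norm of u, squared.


||u||_{H^1}^2 = 1132/15

The H^1 norm (squared) on an interval (0, L) is
  ||u||_{H^1}^2 = ∫_0^L u(x)^2 dx + ∫_0^L u'(x)^2 dx.
Compute u'(x) = 2 - 2*x.
Then u(x)^2 = x**4 - 4*x**3 - 2*x**2 + 12*x + 9 and u'(x)^2 = 4*x**2 - 8*x + 4.
Integrate each monomial from 0 to 4 using ∫_0^4 c·x^n dx = c·4^(n+1)/(n+1):
  ∫_0^4 u(x)^2 dx = ∫_0^4 (x^4 - 4*x^3 - 2*x^2 + 12*x + 9) dx. Term by term:
    ∫_0^4 x^4 dx = 1024/5;  ∫_0^4 -4*x^3 dx = -256;  ∫_0^4 -2*x^2 dx = -128/3;
    ∫_0^4 12*x dx = 96;  ∫_0^4 9 dx = 36.
  Sum: 1024/5 − 256 − 128/3 + 96 + 36 = 572/15.
  ∫_0^4 u'(x)^2 dx = ∫_0^4 (4*x^2 - 8*x + 4) dx. Term by term:
    ∫_0^4 4*x^2 dx = 256/3;  ∫_0^4 -8*x dx = -64;  ∫_0^4 4 dx = 16.
  Sum: 256/3 − 64 + 16 = 112/3.
Adding: ||u||_{H^1}^2 = 572/15 + 112/3 = 1132/15.


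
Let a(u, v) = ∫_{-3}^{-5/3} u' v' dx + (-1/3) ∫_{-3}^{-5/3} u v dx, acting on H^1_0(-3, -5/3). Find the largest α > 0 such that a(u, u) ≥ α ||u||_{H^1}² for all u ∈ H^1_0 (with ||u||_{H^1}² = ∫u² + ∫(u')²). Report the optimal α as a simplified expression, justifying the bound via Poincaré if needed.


α = (-16 + 27*π^2)/(3*(16 + 9*π^2))

Coercivity of a(·,·) on H^1_0(-3, -5/3) means a(u, u) ≥ α ||u||_{H^1}² for every u ∈ H^1_0.
The interval has length L = 4/3, and Poincaré/coercivity depend only on L. Here a(u, u) = ∫(u')² + (-1/3)·∫u².
Here c = -1/3 < 0 with |c| < (π/L)² = 9*π^2/16, so coercivity still holds. The condition a(u,u) ≥ α||u||_{H^1}² reads (1−α)∫(u')² ≥ (α−c)∫u². Any admissible α is ≤ 1 (rapidly oscillating u have ∫u²/∫(u')² → 0), and α = 1 would force 0 ≥ (1−c)∫u², impossible since c < 1; so 1−α > 0. By the sharp Poincaré inequality on H^1_0 of an interval of length L, ∫(u')² ≥ (π/L)²∫u² with equality for the first sine mode sin(π(x−x₀)/L) (x₀ the left endpoint), so the inequality holds for all u iff (1−α)(π/L)² ≥ α − c, i.e. α ≤ ((π/L)² + c)/((π/L)² + 1) = (1 + c(L/π)²)/(1 + (L/π)²). (Direct route, valid since c ≤ 0: Poincaré gives c∫u² ≥ c(L/π)²∫(u')², so a(u,u) ≥ (1 + c(L/π)²)∫(u')², while ||u||_{H^1}² ≤ (1 + (L/π)²)∫(u')²; dividing yields the same α.) With (π/L)² = 9*π^2/16 and c = -1/3, the largest admissible constant is α = ((π/L)² + c)/((π/L)² + 1).
Simplifying, α = (-16 + 27*π^2)/(3*(16 + 9*π^2)).


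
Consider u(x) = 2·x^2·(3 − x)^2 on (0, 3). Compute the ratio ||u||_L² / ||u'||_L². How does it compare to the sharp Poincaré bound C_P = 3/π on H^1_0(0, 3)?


||u||_L² / ||u'||_L² = sqrt(3)/2 < C_P = 3/π.

u(x) = 2·x^2·(3 − x)^2, so u'(x) = 4*x*(x - 3)*(2*x - 3).
u(x) = 2·x^2·(3 − x)^2 vanishes at x = 0 and x = 3, so u ∈ H^1_0(0, 3). Differentiate via the product rule and integrate the resulting polynomials term by term.
  ∫_0^3 u² dx = ∫_0^3 (4*x^8 - 48*x^7 + 216*x^6 - 432*x^5 + 324*x^4) dx. Term by term:
    ∫_0^3 4*x^8 dx = 8748;  ∫_0^3 -48*x^7 dx = -39366;  ∫_0^3 216*x^6 dx = 472392/7;
    ∫_0^3 -432*x^5 dx = -52488;  ∫_0^3 324*x^4 dx = 78732/5.
  Sum: 8748 − 39366 + 472392/7 − 52488 + 78732/5 = 4374/35.
  ∫_0^3 (u')² dx = ∫_0^3 (64*x^6 - 576*x^5 + 1872*x^4 - 2592*x^3 + 1296*x^2) dx. Term by term:
    ∫_0^3 64*x^6 dx = 139968/7;  ∫_0^3 -576*x^5 dx = -69984;  ∫_0^3 1872*x^4 dx = 454896/5;
    ∫_0^3 -2592*x^3 dx = -52488;  ∫_0^3 1296*x^2 dx = 11664.
  Sum: 139968/7 − 69984 + 454896/5 − 52488 + 11664 = 5832/35.
∫_0^3 u² dx = 4374/35, so ||u||_L² = 27*sqrt(210)/35.
∫_0^3 (u')² dx = 5832/35, so ||u'||_L² = 54*sqrt(70)/35.
Ratio ||u||_L² / ||u'||_L² = sqrt(3)/2.
Sharp Poincaré constant on H^1_0(0, 3) is C_P = L/π = 3/π, achieved by sin(π/3·x).
A polynomial bump cannot attain the sharp Poincaré constant (only the first sine eigenfunction does), so the ratio is strictly less than C_P, consistent with ||u||_L² ≤ C_P ||u'||_L².


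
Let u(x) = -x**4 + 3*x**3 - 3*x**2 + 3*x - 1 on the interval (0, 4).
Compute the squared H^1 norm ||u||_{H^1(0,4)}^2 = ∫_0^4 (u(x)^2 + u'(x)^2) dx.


||u||_{H^1}^2 = 3564296/315

The H^1 norm (squared) on an interval (0, L) is
  ||u||_{H^1}^2 = ∫_0^L u(x)^2 dx + ∫_0^L u'(x)^2 dx.
Compute u'(x) = -4*x**3 + 9*x**2 - 6*x + 3.
Then u(x)^2 = x**8 - 6*x**7 + 15*x**6 - 24*x**5 + 29*x**4 - 24*x**3 + 15*x**2 - 6*x + 1 and u'(x)^2 = 16*x**6 - 72*x**5 + 129*x**4 - 132*x**3 + 90*x**2 - 36*x + 9.
Integrate each monomial from 0 to 4 using ∫_0^4 c·x^n dx = c·4^(n+1)/(n+1):
  ∫_0^4 u(x)^2 dx = ∫_0^4 (x^8 - 6*x^7 + 15*x^6 - 24*x^5 + 29*x^4 - 24*x^3 + 15*x^2 - 6*x + 1) dx. Term by term:
    ∫_0^4 x^8 dx = 262144/9;  ∫_0^4 -6*x^7 dx = -49152;  ∫_0^4 15*x^6 dx = 245760/7;
    ∫_0^4 -24*x^5 dx = -16384;  ∫_0^4 29*x^4 dx = 29696/5;  ∫_0^4 -24*x^3 dx = -1536;
    ∫_0^4 15*x^2 dx = 320;  ∫_0^4 -6*x dx = -48;  ∫_0^4 1 dx = 4.
  Sum: 262144/9 − 49152 + 245760/7 − 16384 + 29696/5 − 1536 + 320 − 48 + 4 = 1064348/315.
  ∫_0^4 u'(x)^2 dx = ∫_0^4 (16*x^6 - 72*x^5 + 129*x^4 - 132*x^3 + 90*x^2 - 36*x + 9) dx. Term by term:
    ∫_0^4 16*x^6 dx = 262144/7;  ∫_0^4 -72*x^5 dx = -49152;  ∫_0^4 129*x^4 dx = 132096/5;
    ∫_0^4 -132*x^3 dx = -8448;  ∫_0^4 90*x^2 dx = 1920;  ∫_0^4 -36*x dx = -288;
    ∫_0^4 9 dx = 36.
  Sum: 262144/7 − 49152 + 132096/5 − 8448 + 1920 − 288 + 36 = 277772/35.
Adding: ||u||_{H^1}^2 = 1064348/315 + 277772/35 = 3564296/315.


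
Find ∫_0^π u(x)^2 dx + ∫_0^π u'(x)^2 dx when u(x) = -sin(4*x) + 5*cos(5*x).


||u||_{H^1(0,π)}^2 = 2080/9 + 667*π/2

u'(x) = -25*sin(5*x) - 4*cos(4*x).
Expand u² and (u')² and integrate term by term on (0, π), using: for integers n ≥ 1, ∫_0^π sin²(nx) dx = ∫_0^π cos²(nx) dx = π/2; for n ≠ n', ∫_0^π sin(nx)sin(n'x) dx = ∫_0^π cos(nx)cos(n'x) dx = 0; and by product-to-sum, ∫_0^π sin(nx)cos(n'x) dx = ½∫_0^π [sin((n+n')x) + sin((n−n')x)] dx, which is 0 when n+n' is even and 2n/(n²−n'²) when n+n' is odd (it need not vanish on (0, π)).
  u² squared terms: (-1)²·∫sin(4x)² dx = 1·π/2 = π/2;  (5)²·∫cos(5x)² dx = 25·π/2 = 25*π/2.
  u² cross terms: 2·(-1)·(5)·∫sin(4x)·cos(5x) dx = -10·(-8/9) = 80/9.
  So ∫_0^π u² dx = π/2 + 25*π/2 + 80/9 = 80/9 + 13*π.
  (u')² squared terms: (-25)²·∫sin(5x)² dx = 625·π/2 = 625*π/2;  (-4)²·∫cos(4x)² dx = 16·π/2 = 8*π.
  (u')² cross terms: 2·(-25)·(-4)·∫sin(5x)·cos(4x) dx = 200·(10/9) = 2000/9.
  So ∫_0^π (u')² dx = 625*π/2 + 8*π + 2000/9 = 2000/9 + 641*π/2.
||u||_{H^1}^2 = (80/9 + 13*π) + (2000/9 + 641*π/2) = 2080/9 + 667*π/2.


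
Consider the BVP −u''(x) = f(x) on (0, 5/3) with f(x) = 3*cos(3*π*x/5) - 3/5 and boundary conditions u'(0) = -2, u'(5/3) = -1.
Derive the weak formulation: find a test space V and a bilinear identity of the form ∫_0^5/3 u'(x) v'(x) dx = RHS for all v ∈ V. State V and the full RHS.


V = H^1(0, 5/3) (v unrestricted at boundary; u is determined up to an additive constant); weak form: ∫_0^5/3 u'v' dx = ∫_0^5/3 (3*cos(3*π*x/5) - 3/5) v dx − v(5/3) + 2·v(0) for all v ∈ V.

Multiply both sides by a test function v and integrate from 0 to 5/3:
  ∫_0^5/3 −u''(x) v(x) dx = ∫_0^5/3 f(x) v(x) dx.
Integrate the LHS by parts once:
  ∫_0^5/3 −u'' v dx = −[u'(x) v(x)]_0^5/3 + ∫_0^5/3 u'(x) v'(x) dx.
Thus ∫_0^5/3 u'(x) v'(x) dx = ∫_0^5/3 f(x) v(x) dx + [u'(x) v(x)]_0^5/3.
Choose V so that boundary terms are either known or forced to vanish.
u has inhomogeneous Neumann u'(0) = -2, u'(5/3) = -1. [u' v]_0^5/3 = (-1)·v(5/3) − (-2)·v(0) = − v(5/3) + 2·v(0). Take V = H^1(0, 5/3); boundary term becomes part of RHS.
Weak formulation: find u (satisfying any essential BC) such that ∫_0^5/3 u'(x) v'(x) dx = ∫_0^5/3 f v dx − v(5/3) + 2·v(0) for all v ∈ V (Neumann data are natural BCs: they enter the RHS as boundary terms).
Substituting f(x) = 3*cos(3*π*x/5) - 3/5, the right-hand side is ∫_0^5/3 (3*cos(3*π*x/5) - 3/5) v dx − v(5/3) + 2·v(0).
Compatibility check (pure Neumann): taking v ≡ 1 ∈ V gives 0 = ∫_0^5/3 f dx + (-1) − (-2), i.e. ∫_0^5/3 f dx must equal u'(0) − u'(5/3) = -1. Indeed ∫_0^5/3 (3*cos(3*π*x/5) - 3/5) dx = -1, so the data are compatible. The solution is then unique only up to an additive constant (fix it e.g. by requiring ∫_0^5/3 u dx = 0).


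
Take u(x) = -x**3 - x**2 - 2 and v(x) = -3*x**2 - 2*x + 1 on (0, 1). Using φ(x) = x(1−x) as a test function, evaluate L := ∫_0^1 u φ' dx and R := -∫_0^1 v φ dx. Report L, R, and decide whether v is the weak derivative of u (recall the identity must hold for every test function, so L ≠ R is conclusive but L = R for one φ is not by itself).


LHS = 19/60, RHS = 3/20. No, v is not the weak derivative of u.

u(x) = -x**3 - x**2 - 2, classical derivative u'(x) = -3*x**2 - 2*x.
φ(x) = x(1−x), so φ'(x) = 1 - 2*x.
Note φ(0) = φ(1) = 0, so the boundary term u·φ vanishes.
LHS = ∫_0^1 u(x) φ'(x) dx = ∫_0^1 (2*x^4 + x^3 - x^2 + 4*x - 2) dx. Term by term:
  ∫_0^1 2*x^4 dx = 2/5;  ∫_0^1 x^3 dx = 1/4;  ∫_0^1 -x^2 dx = -1/3;
  ∫_0^1 4*x dx = 2;  ∫_0^1 -2 dx = -2.
Sum: 2/5 + 1/4 − 1/3 + 2 − 2 = 19/60.
So LHS = 19/60.
∫_0^1 v(x) φ(x) dx = ∫_0^1 (3*x^4 - x^3 - 3*x^2 + x) dx. Term by term:
  ∫_0^1 3*x^4 dx = 3/5;  ∫_0^1 -x^3 dx = -1/4;  ∫_0^1 -3*x^2 dx = -1;
  ∫_0^1 x dx = 1/2.
Sum: 3/5 − 1/4 − 1 + 1/2 = -3/20.
So RHS = -∫_0^1 v(x) φ(x) dx = 3/20.
LHS − RHS = 1/6 ≠ 0, so the identity fails.
(For a valid weak derivative the identity must hold for EVERY test function, in particular this one. The failure shows v is NOT the weak derivative of u.)
Correct weak derivative would be u'(x) = -3*x**2 - 2*x.


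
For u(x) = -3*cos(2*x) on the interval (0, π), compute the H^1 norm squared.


||u||_{H^1(0,π)}^2 = 45*π/2

u'(x) = 6*sin(2*x).
Expand u² and (u')² and integrate term by term on (0, π), using: for integers n ≥ 1, ∫_0^π sin²(nx) dx = ∫_0^π cos²(nx) dx = π/2; for n ≠ n', ∫_0^π sin(nx)sin(n'x) dx = ∫_0^π cos(nx)cos(n'x) dx = 0; and by product-to-sum, ∫_0^π sin(nx)cos(n'x) dx = ½∫_0^π [sin((n+n')x) + sin((n−n')x)] dx, which is 0 when n+n' is even and 2n/(n²−n'²) when n+n' is odd (it need not vanish on (0, π)).
  u² squared terms: (-3)²·∫cos(2x)² dx = 9·π/2 = 9*π/2.
  So ∫_0^π u² dx = 9*π/2.
  (u')² squared terms: (6)²·∫sin(2x)² dx = 36·π/2 = 18*π.
  So ∫_0^π (u')² dx = 18*π.
||u||_{H^1}^2 = (9*π/2) + (18*π) = 45*π/2.


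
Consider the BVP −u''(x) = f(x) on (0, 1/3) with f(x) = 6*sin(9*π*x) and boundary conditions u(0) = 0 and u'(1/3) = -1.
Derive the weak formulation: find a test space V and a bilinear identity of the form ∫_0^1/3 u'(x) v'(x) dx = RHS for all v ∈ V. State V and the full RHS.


V = {v ∈ H^1(0, 1/3) : v(0) = 0} (test functions vanish at x = 0 where u is specified); weak form: ∫_0^1/3 u'v' dx = ∫_0^1/3 (6*sin(9*π*x)) v dx − v(1/3) for all v ∈ V.

Multiply both sides by a test function v and integrate from 0 to 1/3:
  ∫_0^1/3 −u''(x) v(x) dx = ∫_0^1/3 f(x) v(x) dx.
Integrate the LHS by parts once:
  ∫_0^1/3 −u'' v dx = −[u'(x) v(x)]_0^1/3 + ∫_0^1/3 u'(x) v'(x) dx.
Thus ∫_0^1/3 u'(x) v'(x) dx = ∫_0^1/3 f(x) v(x) dx + [u'(x) v(x)]_0^1/3.
Choose V so that boundary terms are either known or forced to vanish.
Mixed BC: u(0) = 0 (Dirichlet) and u'(1/3) = -1 (Neumann). Define V = {v ∈ H^1(0, 1/3) : v(0) = 0}. Then [u' v]_0^1/3 = u'(1/3)·v(1/3) − u'(0)·0 = − v(1/3).
Weak formulation: find u (satisfying any essential BC) such that ∫_0^1/3 u'(x) v'(x) dx = ∫_0^1/3 f v dx − v(1/3) for all v ∈ V (Dirichlet at 0 absorbed into V; Neumann datum at x = 1/3 contributes the boundary term).
Substituting f(x) = 6*sin(9*π*x), the right-hand side is ∫_0^1/3 (6*sin(9*π*x)) v dx − v(1/3).


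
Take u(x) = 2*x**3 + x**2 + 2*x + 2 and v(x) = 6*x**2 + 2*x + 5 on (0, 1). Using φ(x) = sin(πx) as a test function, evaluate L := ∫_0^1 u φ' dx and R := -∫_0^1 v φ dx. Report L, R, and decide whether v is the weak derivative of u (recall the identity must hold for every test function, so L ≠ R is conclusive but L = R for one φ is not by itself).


LHS = -12/π + 24/π^3, RHS = -18/π + 24/π^3. No, v is not the weak derivative of u.

u(x) = 2*x**3 + x**2 + 2*x + 2, classical derivative u'(x) = 6*x**2 + 2*x + 2.
φ(x) = sin(πx), so φ'(x) = π*cos(π*x).
Note φ(0) = φ(1) = 0, so the boundary term u·φ vanishes.
LHS = ∫_0^1 u(x) φ'(x) dx = ∫_0^1 (2*π*x^3*cos(π*x) + π*x^2*cos(π*x) + 2*π*x*cos(π*x) + 2*π*cos(π*x)) dx. Term by term:
  ∫_0^1 2*π*cos(π*x) dx = 0;  ∫_0^1 π*x^2*cos(π*x) dx = -2/π;  ∫_0^1 2*π*x*cos(π*x) dx = -4/π;
  ∫_0^1 2*π*x^3*cos(π*x) dx = -6/π + 24/π^3.
Sum: 0 − 2/π − 4/π + -6/π + 24/π^3 = -12/π + 24/π^3.
So LHS = -12/π + 24/π^3.
∫_0^1 v(x) φ(x) dx = ∫_0^1 (6*x^2*sin(π*x) + 2*x*sin(π*x) + 5*sin(π*x)) dx. Term by term:
  ∫_0^1 5*sin(π*x) dx = 10/π;  ∫_0^1 2*x*sin(π*x) dx = 2/π;  ∫_0^1 6*x^2*sin(π*x) dx = -24/π^3 + 6/π.
Sum: 10/π + 2/π + -24/π^3 + 6/π = -24/π^3 + 18/π.
So RHS = -∫_0^1 v(x) φ(x) dx = -18/π + 24/π^3.
LHS − RHS = 6/π ≠ 0, so the identity fails.
(For a valid weak derivative the identity must hold for EVERY test function, in particular this one. The failure shows v is NOT the weak derivative of u.)
Correct weak derivative would be u'(x) = 6*x**2 + 2*x + 2.


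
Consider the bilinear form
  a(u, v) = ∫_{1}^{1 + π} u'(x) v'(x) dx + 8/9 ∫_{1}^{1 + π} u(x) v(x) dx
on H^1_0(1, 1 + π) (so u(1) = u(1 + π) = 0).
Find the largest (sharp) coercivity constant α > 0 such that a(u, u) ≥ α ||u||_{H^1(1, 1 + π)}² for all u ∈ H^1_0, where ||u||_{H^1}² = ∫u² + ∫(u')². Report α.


α = 17/18

Coercivity of a(·,·) on H^1_0(1, 1 + π) means a(u, u) ≥ α ||u||_{H^1}² for every u ∈ H^1_0.
The interval has length L = π, and Poincaré/coercivity depend only on L. Here a(u, u) = ∫(u')² + (8/9)·∫u².
Here 0 < c = 8/9 < 1. The condition a(u,u) ≥ α||u||_{H^1}² reads (1−α)∫(u')² ≥ (α−c)∫u². Any admissible α is ≤ 1 (rapidly oscillating u have ∫u²/∫(u')² → 0), and α = 1 would force 0 ≥ (1−c)∫u², impossible since c < 1; so 1−α > 0. By the sharp Poincaré inequality on H^1_0 of an interval of length L, ∫(u')² ≥ (π/L)²∫u² with equality for the first sine mode sin(π(x−x₀)/L) (x₀ the left endpoint), so the inequality holds for all u iff (1−α)(π/L)² ≥ α − c, i.e. α ≤ ((π/L)² + c)/((π/L)² + 1) = (1 + c(L/π)²)/(1 + (L/π)²). With (π/L)² = 1 and c = 8/9, the largest admissible constant is α = ((π/L)² + c)/((π/L)² + 1).
Simplifying, α = 17/18.


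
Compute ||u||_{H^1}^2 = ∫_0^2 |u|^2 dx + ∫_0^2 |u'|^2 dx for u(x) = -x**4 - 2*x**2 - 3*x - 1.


||u||_{H^1}^2 = 324808/315

The H^1 norm (squared) on an interval (0, L) is
  ||u||_{H^1}^2 = ∫_0^L u(x)^2 dx + ∫_0^L u'(x)^2 dx.
Compute u'(x) = -4*x**3 - 4*x - 3.
Then u(x)^2 = x**8 + 4*x**6 + 6*x**5 + 6*x**4 + 12*x**3 + 13*x**2 + 6*x + 1 and u'(x)^2 = 16*x**6 + 32*x**4 + 24*x**3 + 16*x**2 + 24*x + 9.
Integrate each monomial from 0 to 2 using ∫_0^2 c·x^n dx = c·2^(n+1)/(n+1):
  ∫_0^2 u(x)^2 dx = ∫_0^2 (x^8 + 4*x^6 + 6*x^5 + 6*x^4 + 12*x^3 + 13*x^2 + 6*x + 1) dx. Term by term:
    ∫_0^2 x^8 dx = 512/9;  ∫_0^2 4*x^6 dx = 512/7;  ∫_0^2 6*x^5 dx = 64;
    ∫_0^2 6*x^4 dx = 192/5;  ∫_0^2 12*x^3 dx = 48;  ∫_0^2 13*x^2 dx = 104/3;
    ∫_0^2 6*x dx = 12;  ∫_0^2 1 dx = 2.
  Sum: 512/9 + 512/7 + 64 + 192/5 + 48 + 104/3 + 12 + 2 = 103666/315.
  ∫_0^2 u'(x)^2 dx = ∫_0^2 (16*x^6 + 32*x^4 + 24*x^3 + 16*x^2 + 24*x + 9) dx. Term by term:
    ∫_0^2 16*x^6 dx = 2048/7;  ∫_0^2 32*x^4 dx = 1024/5;  ∫_0^2 24*x^3 dx = 96;
    ∫_0^2 16*x^2 dx = 128/3;  ∫_0^2 24*x dx = 48;  ∫_0^2 9 dx = 18.
  Sum: 2048/7 + 1024/5 + 96 + 128/3 + 48 + 18 = 73714/105.
Adding: ||u||_{H^1}^2 = 103666/315 + 73714/105 = 324808/315.


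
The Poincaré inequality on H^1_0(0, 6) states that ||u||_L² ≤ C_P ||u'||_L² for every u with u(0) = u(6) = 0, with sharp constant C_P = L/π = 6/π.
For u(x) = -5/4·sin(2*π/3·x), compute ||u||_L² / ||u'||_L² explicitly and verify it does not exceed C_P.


||u||_L² / ||u'||_L² = 3/(2*π) < C_P = 6/π.

u(x) = -5/4·sin(2*π/3·x), so u'(x) = -5*π*cos(2*π*x/3)/6.
Writing u(x) = A·sin(kπx/L) with A = -5/4 and k = 4, use ∫_0^L sin²(kπx/L) dx = L/2 and ∫_0^L cos²(kπx/L) dx = L/2.
u² = 25/16·sin²(2*π/3·x) and (u')² = 25*π^2/36·cos²(2*π/3·x), and each of sin², cos² integrates to L/2 = 3 over (0, 6).
∫_0^6 u² dx = 75/16, so ||u||_L² = 5*sqrt(3)/4.
∫_0^6 (u')² dx = 25*π^2/12, so ||u'||_L² = 5*sqrt(3)*π/6.
Ratio ||u||_L² / ||u'||_L² = 3/(2*π).
Sharp Poincaré constant on H^1_0(0, 6) is C_P = L/π = 6/π, achieved by sin(π/6·x).
This is the k = 4 harmonic; the ratio L/(kπ) is strictly less than C_P = L/π, consistent with the sharp inequality ||u||_L² ≤ C_P ||u'||_L².


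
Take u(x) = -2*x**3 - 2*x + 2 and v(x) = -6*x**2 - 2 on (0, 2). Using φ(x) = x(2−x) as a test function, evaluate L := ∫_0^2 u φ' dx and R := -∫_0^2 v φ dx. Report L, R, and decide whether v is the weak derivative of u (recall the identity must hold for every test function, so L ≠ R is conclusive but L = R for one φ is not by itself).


LHS = 184/15, RHS = 184/15. Yes, v = u' weakly.

u(x) = -2*x**3 - 2*x + 2, classical derivative u'(x) = -6*x**2 - 2.
φ(x) = x(2−x), so φ'(x) = 2 - 2*x.
Note φ(0) = φ(2) = 0, so the boundary term u·φ vanishes.
LHS = ∫_0^2 u(x) φ'(x) dx = ∫_0^2 (4*x^4 - 4*x^3 + 4*x^2 - 8*x + 4) dx. Term by term:
  ∫_0^2 4*x^4 dx = 128/5;  ∫_0^2 -4*x^3 dx = -16;  ∫_0^2 4*x^2 dx = 32/3;
  ∫_0^2 -8*x dx = -16;  ∫_0^2 4 dx = 8.
Sum: 128/5 − 16 + 32/3 − 16 + 8 = 184/15.
So LHS = 184/15.
∫_0^2 v(x) φ(x) dx = ∫_0^2 (6*x^4 - 12*x^3 + 2*x^2 - 4*x) dx. Term by term:
  ∫_0^2 6*x^4 dx = 192/5;  ∫_0^2 -12*x^3 dx = -48;  ∫_0^2 2*x^2 dx = 16/3;
  ∫_0^2 -4*x dx = -8.
Sum: 192/5 − 48 + 16/3 − 8 = -184/15.
So RHS = -∫_0^2 v(x) φ(x) dx = 184/15.
LHS = RHS, so the identity holds for this test φ.
Moreover u is smooth here and v(x) = u'(x) = -6*x**2 - 2 pointwise, so the identity holds for every test function. Hence v is the weak derivative of u.


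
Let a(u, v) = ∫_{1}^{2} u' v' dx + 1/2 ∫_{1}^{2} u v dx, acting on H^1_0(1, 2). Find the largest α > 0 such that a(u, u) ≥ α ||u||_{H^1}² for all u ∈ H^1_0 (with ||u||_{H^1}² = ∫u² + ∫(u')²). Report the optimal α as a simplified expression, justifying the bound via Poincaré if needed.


α = (1/2 + π^2)/(1 + π^2)

Coercivity of a(·,·) on H^1_0(1, 2) means a(u, u) ≥ α ||u||_{H^1}² for every u ∈ H^1_0.
The interval has length L = 1, and Poincaré/coercivity depend only on L. Here a(u, u) = ∫(u')² + (1/2)·∫u².
Here 0 < c = 1/2 < 1. The condition a(u,u) ≥ α||u||_{H^1}² reads (1−α)∫(u')² ≥ (α−c)∫u². Any admissible α is ≤ 1 (rapidly oscillating u have ∫u²/∫(u')² → 0), and α = 1 would force 0 ≥ (1−c)∫u², impossible since c < 1; so 1−α > 0. By the sharp Poincaré inequality on H^1_0 of an interval of length L, ∫(u')² ≥ (π/L)²∫u² with equality for the first sine mode sin(π(x−x₀)/L) (x₀ the left endpoint), so the inequality holds for all u iff (1−α)(π/L)² ≥ α − c, i.e. α ≤ ((π/L)² + c)/((π/L)² + 1) = (1 + c(L/π)²)/(1 + (L/π)²). With (π/L)² = π^2 and c = 1/2, the largest admissible constant is α = ((π/L)² + c)/((π/L)² + 1).
Simplifying, α = (1/2 + π^2)/(1 + π^2).


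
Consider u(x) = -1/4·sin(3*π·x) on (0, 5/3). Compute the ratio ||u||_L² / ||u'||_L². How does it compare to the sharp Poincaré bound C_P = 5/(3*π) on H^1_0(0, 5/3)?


||u||_L² / ||u'||_L² = 1/(3*π) < C_P = 5/(3*π).

u(x) = -1/4·sin(3*π·x), so u'(x) = -3*π*cos(3*π*x)/4.
Writing u(x) = A·sin(kπx/L) with A = -1/4 and k = 5, use ∫_0^L sin²(kπx/L) dx = L/2 and ∫_0^L cos²(kπx/L) dx = L/2.
u² = 1/16·sin²(3*π·x) and (u')² = 9*π^2/16·cos²(3*π·x), and each of sin², cos² integrates to L/2 = 5/6 over (0, 5/3).
∫_0^5/3 u² dx = 5/96, so ||u||_L² = sqrt(30)/24.
∫_0^5/3 (u')² dx = 15*π^2/32, so ||u'||_L² = sqrt(30)*π/8.
Ratio ||u||_L² / ||u'||_L² = 1/(3*π).
Sharp Poincaré constant on H^1_0(0, 5/3) is C_P = L/π = 5/(3*π), achieved by sin(3*π/5·x).
This is the k = 5 harmonic; the ratio L/(kπ) is strictly less than C_P = L/π, consistent with the sharp inequality ||u||_L² ≤ C_P ||u'||_L².


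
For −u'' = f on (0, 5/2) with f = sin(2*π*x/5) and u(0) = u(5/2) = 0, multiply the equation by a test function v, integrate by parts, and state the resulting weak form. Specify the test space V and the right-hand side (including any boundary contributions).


V = H^1_0(0, 5/2) (so v(0) = v(5/2) = 0); weak form: ∫_0^5/2 u'v' dx = ∫_0^5/2 (sin(2*π*x/5)) v dx for all v ∈ V.

Multiply both sides by a test function v and integrate from 0 to 5/2:
  ∫_0^5/2 −u''(x) v(x) dx = ∫_0^5/2 f(x) v(x) dx.
Integrate the LHS by parts once:
  ∫_0^5/2 −u'' v dx = −[u'(x) v(x)]_0^5/2 + ∫_0^5/2 u'(x) v'(x) dx.
Thus ∫_0^5/2 u'(x) v'(x) dx = ∫_0^5/2 f(x) v(x) dx + [u'(x) v(x)]_0^5/2.
Choose V so that boundary terms are either known or forced to vanish.
u is Dirichlet: u(0) = u(5/2) = 0. Let V = H^1_0(0, 5/2); then v(0) = v(5/2) = 0, and [u' v]_0^5/2 = 0.
Weak formulation: find u (satisfying any essential BC) such that ∫_0^5/2 u'(x) v'(x) dx = ∫_0^5/2 f v dx for all v ∈ V.
Substituting f(x) = sin(2*π*x/5), the right-hand side is ∫_0^5/2 (sin(2*π*x/5)) v dx.


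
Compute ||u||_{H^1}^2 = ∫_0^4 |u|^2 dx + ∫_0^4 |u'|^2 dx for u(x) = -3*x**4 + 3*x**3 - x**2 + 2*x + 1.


||u||_{H^1}^2 = 12270428/35

The H^1 norm (squared) on an interval (0, L) is
  ||u||_{H^1}^2 = ∫_0^L u(x)^2 dx + ∫_0^L u'(x)^2 dx.
Compute u'(x) = -12*x**3 + 9*x**2 - 2*x + 2.
Then u(x)^2 = 9*x**8 - 18*x**7 + 15*x**6 - 18*x**5 + 7*x**4 + 2*x**3 + 2*x**2 + 4*x + 1 and u'(x)^2 = 144*x**6 - 216*x**5 + 129*x**4 - 84*x**3 + 40*x**2 - 8*x + 4.
Integrate each monomial from 0 to 4 using ∫_0^4 c·x^n dx = c·4^(n+1)/(n+1):
  ∫_0^4 u(x)^2 dx = ∫_0^4 (9*x^8 - 18*x^7 + 15*x^6 - 18*x^5 + 7*x^4 + 2*x^3 + 2*x^2 + 4*x + 1) dx. Term by term:
    ∫_0^4 9*x^8 dx = 262144;  ∫_0^4 -18*x^7 dx = -147456;  ∫_0^4 15*x^6 dx = 245760/7;
    ∫_0^4 -18*x^5 dx = -12288;  ∫_0^4 7*x^4 dx = 7168/5;  ∫_0^4 2*x^3 dx = 128;
    ∫_0^4 2*x^2 dx = 128/3;  ∫_0^4 4*x dx = 32;  ∫_0^4 1 dx = 4.
  Sum: 262144 − 147456 + 245760/7 − 12288 + 7168/5 + 128 + 128/3 + 32 + 4 = 14610628/105.
  ∫_0^4 u'(x)^2 dx = ∫_0^4 (144*x^6 - 216*x^5 + 129*x^4 - 84*x^3 + 40*x^2 - 8*x + 4) dx. Term by term:
    ∫_0^4 144*x^6 dx = 2359296/7;  ∫_0^4 -216*x^5 dx = -147456;  ∫_0^4 129*x^4 dx = 132096/5;
    ∫_0^4 -84*x^3 dx = -5376;  ∫_0^4 40*x^2 dx = 2560/3;  ∫_0^4 -8*x dx = -64;
    ∫_0^4 4 dx = 16.
  Sum: 2359296/7 − 147456 + 132096/5 − 5376 + 2560/3 − 64 + 16 = 22200656/105.
Adding: ||u||_{H^1}^2 = 14610628/105 + 22200656/105 = 12270428/35.


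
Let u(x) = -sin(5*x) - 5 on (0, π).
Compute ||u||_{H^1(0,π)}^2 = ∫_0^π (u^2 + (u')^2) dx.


||u||_{H^1(0,π)}^2 = 4 + 38*π

u'(x) = -5*cos(5*x).
Expand u² and (u')² and integrate term by term on (0, π), using: for integers n ≥ 1, ∫_0^π sin²(nx) dx = ∫_0^π cos²(nx) dx = π/2; for n ≠ n', ∫_0^π sin(nx)sin(n'x) dx = ∫_0^π cos(nx)cos(n'x) dx = 0; and by product-to-sum, ∫_0^π sin(nx)cos(n'x) dx = ½∫_0^π [sin((n+n')x) + sin((n−n')x)] dx, which is 0 when n+n' is even and 2n/(n²−n'²) when n+n' is odd (it need not vanish on (0, π)). For the constant mode: ∫_0^π 1 dx = π, ∫_0^π cos(nx) dx = 0, ∫_0^π sin(nx) dx = (1−(−1)^n)/n.
  u² squared terms: (-5)²·∫1 dx = 25·π = 25*π;  (-1)²·∫sin(5x)² dx = 1·π/2 = π/2.
  u² cross terms: 2·(-5)·(-1)·∫1·sin(5x) dx = 10·(2/5) = 4.
  So ∫_0^π u² dx = 25*π + π/2 + 4 = 4 + 51*π/2.
  (u')² squared terms: (-5)²·∫cos(5x)² dx = 25·π/2 = 25*π/2.
  So ∫_0^π (u')² dx = 25*π/2.
||u||_{H^1}^2 = (4 + 51*π/2) + (25*π/2) = 4 + 38*π.


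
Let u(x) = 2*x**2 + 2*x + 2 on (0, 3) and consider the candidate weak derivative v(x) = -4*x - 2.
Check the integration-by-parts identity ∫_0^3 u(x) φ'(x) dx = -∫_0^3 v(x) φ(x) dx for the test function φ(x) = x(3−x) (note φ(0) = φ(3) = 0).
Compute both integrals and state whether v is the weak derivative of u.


LHS = -36, RHS = 36. No, v is not the weak derivative of u.

u(x) = 2*x**2 + 2*x + 2, classical derivative u'(x) = 4*x + 2.
φ(x) = x(3−x), so φ'(x) = 3 - 2*x.
Note φ(0) = φ(3) = 0, so the boundary term u·φ vanishes.
LHS = ∫_0^3 u(x) φ'(x) dx = ∫_0^3 (-4*x^3 + 2*x^2 + 2*x + 6) dx. Term by term:
  ∫_0^3 -4*x^3 dx = -81;  ∫_0^3 2*x^2 dx = 18;  ∫_0^3 2*x dx = 9;
  ∫_0^3 6 dx = 18.
Sum: -81 + 18 + 9 + 18 = -36.
So LHS = -36.
∫_0^3 v(x) φ(x) dx = ∫_0^3 (4*x^3 - 10*x^2 - 6*x) dx. Term by term:
  ∫_0^3 4*x^3 dx = 81;  ∫_0^3 -10*x^2 dx = -90;  ∫_0^3 -6*x dx = -27.
Sum: 81 − 90 − 27 = -36.
So RHS = -∫_0^3 v(x) φ(x) dx = 36.
LHS − RHS = -72 ≠ 0, so the identity fails.
(For a valid weak derivative the identity must hold for EVERY test function, in particular this one. The failure shows v is NOT the weak derivative of u.)
Correct weak derivative would be u'(x) = 4*x + 2.


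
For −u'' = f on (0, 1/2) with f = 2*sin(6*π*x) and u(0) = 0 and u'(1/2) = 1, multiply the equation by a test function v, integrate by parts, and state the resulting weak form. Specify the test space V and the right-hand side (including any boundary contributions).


V = {v ∈ H^1(0, 1/2) : v(0) = 0} (test functions vanish at x = 0 where u is specified); weak form: ∫_0^1/2 u'v' dx = ∫_0^1/2 (2*sin(6*π*x)) v dx + v(1/2) for all v ∈ V.

Multiply both sides by a test function v and integrate from 0 to 1/2:
  ∫_0^1/2 −u''(x) v(x) dx = ∫_0^1/2 f(x) v(x) dx.
Integrate the LHS by parts once:
  ∫_0^1/2 −u'' v dx = −[u'(x) v(x)]_0^1/2 + ∫_0^1/2 u'(x) v'(x) dx.
Thus ∫_0^1/2 u'(x) v'(x) dx = ∫_0^1/2 f(x) v(x) dx + [u'(x) v(x)]_0^1/2.
Choose V so that boundary terms are either known or forced to vanish.
Mixed BC: u(0) = 0 (Dirichlet) and u'(1/2) = 1 (Neumann). Define V = {v ∈ H^1(0, 1/2) : v(0) = 0}. Then [u' v]_0^1/2 = u'(1/2)·v(1/2) − u'(0)·0 = v(1/2).
Weak formulation: find u (satisfying any essential BC) such that ∫_0^1/2 u'(x) v'(x) dx = ∫_0^1/2 f v dx + v(1/2) for all v ∈ V (Dirichlet at 0 absorbed into V; Neumann datum at x = 1/2 contributes the boundary term).
Substituting f(x) = 2*sin(6*π*x), the right-hand side is ∫_0^1/2 (2*sin(6*π*x)) v dx + v(1/2).


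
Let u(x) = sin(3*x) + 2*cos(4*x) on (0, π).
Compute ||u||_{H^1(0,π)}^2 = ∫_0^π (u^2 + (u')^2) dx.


||u||_{H^1(0,π)}^2 = -408/7 + 39*π

u'(x) = -8*sin(4*x) + 3*cos(3*x).
Expand u² and (u')² and integrate term by term on (0, π), using: for integers n ≥ 1, ∫_0^π sin²(nx) dx = ∫_0^π cos²(nx) dx = π/2; for n ≠ n', ∫_0^π sin(nx)sin(n'x) dx = ∫_0^π cos(nx)cos(n'x) dx = 0; and by product-to-sum, ∫_0^π sin(nx)cos(n'x) dx = ½∫_0^π [sin((n+n')x) + sin((n−n')x)] dx, which is 0 when n+n' is even and 2n/(n²−n'²) when n+n' is odd (it need not vanish on (0, π)).
  u² squared terms: (2)²·∫cos(4x)² dx = 4·π/2 = 2*π;  (1)²·∫sin(3x)² dx = 1·π/2 = π/2.
  u² cross terms: 2·(2)·(1)·∫cos(4x)·sin(3x) dx = 4·(-6/7) = -24/7.
  So ∫_0^π u² dx = 2*π + π/2 − 24/7 = -24/7 + 5*π/2.
  (u')² squared terms: (-8)²·∫sin(4x)² dx = 64·π/2 = 32*π;  (3)²·∫cos(3x)² dx = 9·π/2 = 9*π/2.
  (u')² cross terms: 2·(-8)·(3)·∫sin(4x)·cos(3x) dx = -48·(8/7) = -384/7.
  So ∫_0^π (u')² dx = 32*π + 9*π/2 − 384/7 = -384/7 + 73*π/2.
||u||_{H^1}^2 = (-24/7 + 5*π/2) + (-384/7 + 73*π/2) = -408/7 + 39*π.


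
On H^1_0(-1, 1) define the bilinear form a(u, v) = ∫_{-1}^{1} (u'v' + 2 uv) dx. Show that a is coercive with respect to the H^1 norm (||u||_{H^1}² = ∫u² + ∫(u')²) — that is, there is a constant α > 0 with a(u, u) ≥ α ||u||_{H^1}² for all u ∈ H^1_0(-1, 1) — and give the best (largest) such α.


α = 1

Coercivity of a(·,·) on H^1_0(-1, 1) means a(u, u) ≥ α ||u||_{H^1}² for every u ∈ H^1_0.
The interval has length L = 2, and Poincaré/coercivity depend only on L. Here a(u, u) = ∫(u')² + (2)·∫u².
Here c = 2 ≥ 1, so a(u,u) = ∫(u')² + c∫u² ≥ ∫(u')² + ∫u² = ||u||_{H^1}², i.e. α = 1 works. No larger α is possible: a(u,u) ≥ α||u||_{H^1}² means (1−α)∫(u')² ≥ (α−c)∫u², and for the modes u_n = sin(nπ(x−x₀)/L) (x₀ the left endpoint) one has ∫u_n²/∫(u_n')² = (L/(nπ))² → 0, so a(u_n,u_n)/||u_n||_{H^1}² → 1. Hence the optimal constant is α = 1.
Therefore α = 1.


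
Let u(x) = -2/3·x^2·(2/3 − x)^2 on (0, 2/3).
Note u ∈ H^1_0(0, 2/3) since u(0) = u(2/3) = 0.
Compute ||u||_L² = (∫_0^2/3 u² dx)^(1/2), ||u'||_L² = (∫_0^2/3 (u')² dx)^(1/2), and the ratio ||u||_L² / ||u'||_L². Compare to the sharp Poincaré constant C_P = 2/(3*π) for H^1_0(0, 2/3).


||u||_L² / ||u'||_L² = sqrt(3)/9 < C_P = 2/(3*π).

u(x) = -2/3·x^2·(2/3 − x)^2, so u'(x) = 8*x*(-9*x^2 + 9*x - 2)/27.
u(x) = -2/3·x^2·(2/3 − x)^2 vanishes at x = 0 and x = 2/3, so u ∈ H^1_0(0, 2/3). Differentiate via the product rule and integrate the resulting polynomials term by term.
  ∫_0^2/3 u² dx = ∫_0^2/3 (4*x^8/9 - 32*x^7/27 + 32*x^6/27 - 128*x^5/243 + 64*x^4/729) dx. Term by term:
    ∫_0^2/3 4*x^8/9 dx = 2048/1594323;  ∫_0^2/3 -32*x^7/27 dx = -1024/177147;  ∫_0^2/3 32*x^6/27 dx = 4096/413343;
    ∫_0^2/3 -128*x^5/243 dx = -4096/531441;  ∫_0^2/3 64*x^4/729 dx = 2048/885735.
  Sum: 2048/1594323 − 1024/177147 + 4096/413343 − 4096/531441 + 2048/885735 = 1024/55801305.
  ∫_0^2/3 (u')² dx = ∫_0^2/3 (64*x^6/9 - 128*x^5/9 + 832*x^4/81 - 256*x^3/81 + 256*x^2/729) dx. Term by term:
    ∫_0^2/3 64*x^6/9 dx = 8192/137781;  ∫_0^2/3 -128*x^5/9 dx = -4096/19683;  ∫_0^2/3 832*x^4/81 dx = 26624/98415;
    ∫_0^2/3 -256*x^3/81 dx = -1024/6561;  ∫_0^2/3 256*x^2/729 dx = 2048/59049.
  Sum: 8192/137781 − 4096/19683 + 26624/98415 − 1024/6561 + 2048/59049 = 1024/2066715.
∫_0^2/3 u² dx = 1024/55801305, so ||u||_L² = 32*sqrt(105)/76545.
∫_0^2/3 (u')² dx = 1024/2066715, so ||u'||_L² = 32*sqrt(35)/8505.
Ratio ||u||_L² / ||u'||_L² = sqrt(3)/9.
Sharp Poincaré constant on H^1_0(0, 2/3) is C_P = L/π = 2/(3*π), achieved by sin(3*π/2·x).
A polynomial bump cannot attain the sharp Poincaré constant (only the first sine eigenfunction does), so the ratio is strictly less than C_P, consistent with ||u||_L² ≤ C_P ||u'||_L².


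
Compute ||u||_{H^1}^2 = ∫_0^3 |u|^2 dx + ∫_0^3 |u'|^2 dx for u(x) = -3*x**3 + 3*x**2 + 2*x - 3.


||u||_{H^1}^2 = 196221/70

The H^1 norm (squared) on an interval (0, L) is
  ||u||_{H^1}^2 = ∫_0^L u(x)^2 dx + ∫_0^L u'(x)^2 dx.
Compute u'(x) = -9*x**2 + 6*x + 2.
Then u(x)^2 = 9*x**6 - 18*x**5 - 3*x**4 + 30*x**3 - 14*x**2 - 12*x + 9 and u'(x)^2 = 81*x**4 - 108*x**3 + 24*x + 4.
Integrate each monomial from 0 to 3 using ∫_0^3 c·x^n dx = c·3^(n+1)/(n+1):
  ∫_0^3 u(x)^2 dx = ∫_0^3 (9*x^6 - 18*x^5 - 3*x^4 + 30*x^3 - 14*x^2 - 12*x + 9) dx. Term by term:
    ∫_0^3 9*x^6 dx = 19683/7;  ∫_0^3 -18*x^5 dx = -2187;  ∫_0^3 -3*x^4 dx = -729/5;
    ∫_0^3 30*x^3 dx = 1215/2;  ∫_0^3 -14*x^2 dx = -126;  ∫_0^3 -12*x dx = -54;
    ∫_0^3 9 dx = 27.
  Sum: 19683/7 − 2187 − 729/5 + 1215/2 − 126 − 54 + 27 = 65349/70.
  ∫_0^3 u'(x)^2 dx = ∫_0^3 (81*x^4 - 108*x^3 + 24*x + 4) dx. Term by term:
    ∫_0^3 81*x^4 dx = 19683/5;  ∫_0^3 -108*x^3 dx = -2187;  ∫_0^3 24*x dx = 108;
    ∫_0^3 4 dx = 12.
  Sum: 19683/5 − 2187 + 108 + 12 = 9348/5.
Adding: ||u||_{H^1}^2 = 65349/70 + 9348/5 = 196221/70.


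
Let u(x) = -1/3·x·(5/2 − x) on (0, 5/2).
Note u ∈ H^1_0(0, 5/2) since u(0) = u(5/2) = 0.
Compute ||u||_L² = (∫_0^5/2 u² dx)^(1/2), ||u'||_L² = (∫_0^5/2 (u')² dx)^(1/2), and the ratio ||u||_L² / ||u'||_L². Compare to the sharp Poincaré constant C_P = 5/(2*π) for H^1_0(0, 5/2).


||u||_L² / ||u'||_L² = sqrt(10)/4 < C_P = 5/(2*π).

u(x) = -1/3·x·(5/2 − x), so u'(x) = 2*x/3 - 5/6.
u(x) = -1/3·x·(5/2 − x) vanishes at x = 0 and x = 5/2, so u ∈ H^1_0(0, 5/2). Differentiate via the product rule and integrate the resulting polynomials term by term.
  ∫_0^5/2 u² dx = ∫_0^5/2 (x^4/9 - 5*x^3/9 + 25*x^2/36) dx. Term by term:
    ∫_0^5/2 x^4/9 dx = 625/288;  ∫_0^5/2 -5*x^3/9 dx = -3125/576;  ∫_0^5/2 25*x^2/36 dx = 3125/864.
  Sum: 625/288 − 3125/576 + 3125/864 = 625/1728.
  ∫_0^5/2 (u')² dx = ∫_0^5/2 (4*x^2/9 - 10*x/9 + 25/36) dx. Term by term:
    ∫_0^5/2 4*x^2/9 dx = 125/54;  ∫_0^5/2 -10*x/9 dx = -125/36;  ∫_0^5/2 25/36 dx = 125/72.
  Sum: 125/54 − 125/36 + 125/72 = 125/216.
∫_0^5/2 u² dx = 625/1728, so ||u||_L² = 25*sqrt(3)/72.
∫_0^5/2 (u')² dx = 125/216, so ||u'||_L² = 5*sqrt(30)/36.
Ratio ||u||_L² / ||u'||_L² = sqrt(10)/4.
Sharp Poincaré constant on H^1_0(0, 5/2) is C_P = L/π = 5/(2*π), achieved by sin(2*π/5·x).
A polynomial bump cannot attain the sharp Poincaré constant (only the first sine eigenfunction does), so the ratio is strictly less than C_P, consistent with ||u||_L² ≤ C_P ||u'||_L².


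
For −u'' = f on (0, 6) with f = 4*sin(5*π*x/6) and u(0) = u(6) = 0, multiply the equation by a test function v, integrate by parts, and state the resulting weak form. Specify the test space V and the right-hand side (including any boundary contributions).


V = H^1_0(0, 6) (so v(0) = v(6) = 0); weak form: ∫_0^6 u'v' dx = ∫_0^6 (4*sin(5*π*x/6)) v dx for all v ∈ V.

Multiply both sides by a test function v and integrate from 0 to 6:
  ∫_0^6 −u''(x) v(x) dx = ∫_0^6 f(x) v(x) dx.
Integrate the LHS by parts once:
  ∫_0^6 −u'' v dx = −[u'(x) v(x)]_0^6 + ∫_0^6 u'(x) v'(x) dx.
Thus ∫_0^6 u'(x) v'(x) dx = ∫_0^6 f(x) v(x) dx + [u'(x) v(x)]_0^6.
Choose V so that boundary terms are either known or forced to vanish.
u is Dirichlet: u(0) = u(6) = 0. Let V = H^1_0(0, 6); then v(0) = v(6) = 0, and [u' v]_0^6 = 0.
Weak formulation: find u (satisfying any essential BC) such that ∫_0^6 u'(x) v'(x) dx = ∫_0^6 f v dx for all v ∈ V.
Substituting f(x) = 4*sin(5*π*x/6), the right-hand side is ∫_0^6 (4*sin(5*π*x/6)) v dx.


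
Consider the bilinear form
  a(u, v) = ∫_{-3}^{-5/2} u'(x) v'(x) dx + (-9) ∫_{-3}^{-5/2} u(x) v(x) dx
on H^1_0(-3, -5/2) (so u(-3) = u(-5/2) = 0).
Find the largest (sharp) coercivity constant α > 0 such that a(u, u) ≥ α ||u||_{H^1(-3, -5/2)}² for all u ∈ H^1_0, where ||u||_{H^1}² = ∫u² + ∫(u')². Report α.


α = (-9 + 4*π^2)/(1 + 4*π^2)

Coercivity of a(·,·) on H^1_0(-3, -5/2) means a(u, u) ≥ α ||u||_{H^1}² for every u ∈ H^1_0.
The interval has length L = 1/2, and Poincaré/coercivity depend only on L. Here a(u, u) = ∫(u')² + (-9)·∫u².
Here c = -9 < 0 with |c| < (π/L)² = 4*π^2, so coercivity still holds. The condition a(u,u) ≥ α||u||_{H^1}² reads (1−α)∫(u')² ≥ (α−c)∫u². Any admissible α is ≤ 1 (rapidly oscillating u have ∫u²/∫(u')² → 0), and α = 1 would force 0 ≥ (1−c)∫u², impossible since c < 1; so 1−α > 0. By the sharp Poincaré inequality on H^1_0 of an interval of length L, ∫(u')² ≥ (π/L)²∫u² with equality for the first sine mode sin(π(x−x₀)/L) (x₀ the left endpoint), so the inequality holds for all u iff (1−α)(π/L)² ≥ α − c, i.e. α ≤ ((π/L)² + c)/((π/L)² + 1) = (1 + c(L/π)²)/(1 + (L/π)²). (Direct route, valid since c ≤ 0: Poincaré gives c∫u² ≥ c(L/π)²∫(u')², so a(u,u) ≥ (1 + c(L/π)²)∫(u')², while ||u||_{H^1}² ≤ (1 + (L/π)²)∫(u')²; dividing yields the same α.) With (π/L)² = 4*π^2 and c = -9, the largest admissible constant is α = ((π/L)² + c)/((π/L)² + 1).
Simplifying, α = (-9 + 4*π^2)/(1 + 4*π^2).


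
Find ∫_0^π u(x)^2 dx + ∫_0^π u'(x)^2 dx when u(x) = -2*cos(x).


||u||_{H^1(0,π)}^2 = 4*π

u'(x) = 2*sin(x).
Expand u² and (u')² and integrate term by term on (0, π), using: for integers n ≥ 1, ∫_0^π sin²(nx) dx = ∫_0^π cos²(nx) dx = π/2; for n ≠ n', ∫_0^π sin(nx)sin(n'x) dx = ∫_0^π cos(nx)cos(n'x) dx = 0; and by product-to-sum, ∫_0^π sin(nx)cos(n'x) dx = ½∫_0^π [sin((n+n')x) + sin((n−n')x)] dx, which is 0 when n+n' is even and 2n/(n²−n'²) when n+n' is odd (it need not vanish on (0, π)).
  u² squared terms: (-2)²·∫cos(x)² dx = 4·π/2 = 2*π.
  So ∫_0^π u² dx = 2*π.
  (u')² squared terms: (2)²·∫sin(x)² dx = 4·π/2 = 2*π.
  So ∫_0^π (u')² dx = 2*π.
||u||_{H^1}^2 = (2*π) + (2*π) = 4*π.


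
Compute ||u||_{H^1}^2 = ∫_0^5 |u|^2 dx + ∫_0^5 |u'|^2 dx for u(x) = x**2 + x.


||u||_{H^1}^2 = 7205/6

The H^1 norm (squared) on an interval (0, L) is
  ||u||_{H^1}^2 = ∫_0^L u(x)^2 dx + ∫_0^L u'(x)^2 dx.
Compute u'(x) = 2*x + 1.
Then u(x)^2 = x**4 + 2*x**3 + x**2 and u'(x)^2 = 4*x**2 + 4*x + 1.
Integrate each monomial from 0 to 5 using ∫_0^5 c·x^n dx = c·5^(n+1)/(n+1):
  ∫_0^5 u(x)^2 dx = ∫_0^5 (x^4 + 2*x^3 + x^2) dx. Term by term:
    ∫_0^5 x^4 dx = 625;  ∫_0^5 2*x^3 dx = 625/2;  ∫_0^5 x^2 dx = 125/3.
  Sum: 625 + 625/2 + 125/3 = 5875/6.
  ∫_0^5 u'(x)^2 dx = ∫_0^5 (4*x^2 + 4*x + 1) dx. Term by term:
    ∫_0^5 4*x^2 dx = 500/3;  ∫_0^5 4*x dx = 50;  ∫_0^5 1 dx = 5.
  Sum: 500/3 + 50 + 5 = 665/3.
Adding: ||u||_{H^1}^2 = 5875/6 + 665/3 = 7205/6.


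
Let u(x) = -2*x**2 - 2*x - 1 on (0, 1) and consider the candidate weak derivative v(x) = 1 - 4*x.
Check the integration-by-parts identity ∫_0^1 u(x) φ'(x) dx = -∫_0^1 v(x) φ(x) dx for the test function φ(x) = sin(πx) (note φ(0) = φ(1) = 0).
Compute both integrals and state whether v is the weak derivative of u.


LHS = 8/π, RHS = 2/π. No, v is not the weak derivative of u.

u(x) = -2*x**2 - 2*x - 1, classical derivative u'(x) = -4*x - 2.
φ(x) = sin(πx), so φ'(x) = π*cos(π*x).
Note φ(0) = φ(1) = 0, so the boundary term u·φ vanishes.
LHS = ∫_0^1 u(x) φ'(x) dx = ∫_0^1 (-2*π*x^2*cos(π*x) - 2*π*x*cos(π*x) - π*cos(π*x)) dx. Term by term:
  ∫_0^1 -π*cos(π*x) dx = 0;  ∫_0^1 -2*π*x*cos(π*x) dx = 4/π;  ∫_0^1 -2*π*x^2*cos(π*x) dx = 4/π.
Sum: 0 + 4/π + 4/π = 8/π.
So LHS = 8/π.
∫_0^1 v(x) φ(x) dx = ∫_0^1 (-4*x*sin(π*x) + sin(π*x)) dx. Term by term:
  ∫_0^1 -4*x*sin(π*x) dx = -4/π;  ∫_0^1 sin(π*x) dx = 2/π.
Sum: -4/π + 2/π = -2/π.
So RHS = -∫_0^1 v(x) φ(x) dx = 2/π.
LHS − RHS = 6/π ≠ 0, so the identity fails.
(For a valid weak derivative the identity must hold for EVERY test function, in particular this one. The failure shows v is NOT the weak derivative of u.)
Correct weak derivative would be u'(x) = -4*x - 2.


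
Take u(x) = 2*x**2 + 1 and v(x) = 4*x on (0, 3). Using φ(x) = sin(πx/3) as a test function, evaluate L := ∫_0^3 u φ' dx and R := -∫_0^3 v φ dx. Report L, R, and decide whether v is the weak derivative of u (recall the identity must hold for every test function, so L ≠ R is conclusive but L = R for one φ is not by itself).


LHS = -36/π, RHS = -36/π. Yes, v = u' weakly.

u(x) = 2*x**2 + 1, classical derivative u'(x) = 4*x.
φ(x) = sin(πx/3), so φ'(x) = π*cos(π*x/3)/3.
Note φ(0) = φ(3) = 0, so the boundary term u·φ vanishes.
LHS = ∫_0^3 u(x) φ'(x) dx = ∫_0^3 (2*π*x^2*cos(π*x/3)/3 + π*cos(π*x/3)/3) dx. Term by term:
  ∫_0^3 π*cos(π*x/3)/3 dx = 0;  ∫_0^3 2*π*x^2*cos(π*x/3)/3 dx = -36/π.
Sum: 0 − 36/π = -36/π.
So LHS = -36/π.
∫_0^3 v(x) φ(x) dx = ∫_0^3 (4*x*sin(π*x/3)) dx. Term by term:
  ∫_0^3 4*x*sin(π*x/3) dx = 36/π.
So RHS = -∫_0^3 v(x) φ(x) dx = -36/π.
LHS = RHS, so the identity holds for this test φ.
Moreover u is smooth here and v(x) = u'(x) = 4*x pointwise, so the identity holds for every test function. Hence v is the weak derivative of u.


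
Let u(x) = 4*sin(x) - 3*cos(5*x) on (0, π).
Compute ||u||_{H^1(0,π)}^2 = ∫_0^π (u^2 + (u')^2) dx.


||u||_{H^1(0,π)}^2 = 133*π

u'(x) = 15*sin(5*x) + 4*cos(x).
Expand u² and (u')² and integrate term by term on (0, π), using: for integers n ≥ 1, ∫_0^π sin²(nx) dx = ∫_0^π cos²(nx) dx = π/2; for n ≠ n', ∫_0^π sin(nx)sin(n'x) dx = ∫_0^π cos(nx)cos(n'x) dx = 0; and by product-to-sum, ∫_0^π sin(nx)cos(n'x) dx = ½∫_0^π [sin((n+n')x) + sin((n−n')x)] dx, which is 0 when n+n' is even and 2n/(n²−n'²) when n+n' is odd (it need not vanish on (0, π)).
  u² squared terms: (-3)²·∫cos(5x)² dx = 9·π/2 = 9*π/2;  (4)²·∫sin(x)² dx = 16·π/2 = 8*π.
  u² cross terms: 2·(-3)·(4)·∫cos(5x)·sin(x) dx = -24·(0) = 0.
  So ∫_0^π u² dx = 9*π/2 + 8*π + 0 = 25*π/2.
  (u')² squared terms: (4)²·∫cos(x)² dx = 16·π/2 = 8*π;  (15)²·∫sin(5x)² dx = 225·π/2 = 225*π/2.
  (u')² cross terms: 2·(4)·(15)·∫cos(x)·sin(5x) dx = 120·(0) = 0.
  So ∫_0^π (u')² dx = 8*π + 225*π/2 + 0 = 241*π/2.
||u||_{H^1}^2 = (25*π/2) + (241*π/2) = 133*π.
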